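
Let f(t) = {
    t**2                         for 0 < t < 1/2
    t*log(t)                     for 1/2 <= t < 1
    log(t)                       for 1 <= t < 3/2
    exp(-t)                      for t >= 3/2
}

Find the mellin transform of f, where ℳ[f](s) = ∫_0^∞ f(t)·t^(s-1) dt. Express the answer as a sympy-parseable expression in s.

(4*2**s*s**2*(s + 2)*(s**2 + 2*s + 1)*uppergamma(s, 3/2) - 4*2**s*s**2*(s + 2) + 4*2**s*(s + 2)*(s**2 + 2*s + 1) + 3**s*s*(s + 2)*(-4*log(2) + 4*log(3))*(s**2 + 2*s + 1) - 4*3**s*(s + 2)*(s**2 + 2*s + 1) + s**3*(s + 2)*log(4) + s**2*(s + 2)*log(4) + 2*s**2*(s + 2) + s**2*(s**2 + 2*s + 1))/(4*2**s*s**2*(s + 2)*(s**2 + 2*s + 1))
  Re(s) > -2

decompose at 1/2, 1, 3/2; ℳ[f](s) sums the 4 pieces' integrals
segment [0, 1/2) carries t**2; integrate it
on [1/2, 1): add ∫ t*log(t)·t^(s-1) dt
[1, 3/2) adds the kernel integral of log(t)
piece [3/2, ∞): integrate exp(-t) against the kernel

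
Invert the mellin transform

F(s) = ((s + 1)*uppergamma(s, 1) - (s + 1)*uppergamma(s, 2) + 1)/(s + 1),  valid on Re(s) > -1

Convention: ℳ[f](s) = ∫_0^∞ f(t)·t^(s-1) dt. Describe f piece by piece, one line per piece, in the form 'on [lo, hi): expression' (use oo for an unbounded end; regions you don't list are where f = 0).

breakpoints 1: one integral from each of the 2 segments
∫ t·t^(s-1) over [0, 1)
over [1, 2), the kernel integral of exp(-t) enters the sum

on [0, 1): t
on [1, 2): exp(-t)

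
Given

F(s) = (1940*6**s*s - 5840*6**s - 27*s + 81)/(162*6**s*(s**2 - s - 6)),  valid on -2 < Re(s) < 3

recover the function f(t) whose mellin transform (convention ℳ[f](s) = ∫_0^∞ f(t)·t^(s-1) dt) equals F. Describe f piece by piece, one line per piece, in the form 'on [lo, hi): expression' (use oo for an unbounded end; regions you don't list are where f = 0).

peel off the common scale on t: 3*t**2/2 on [0, 1/3); 3*t**2 on [1/3, 2); 16/(81*t**3) on [2, ∞)
the shared t-power comes off first: 3*t/2 on [0, 1/3); 3*t on [1/3, 2); 16/(81*t**4) on [2, ∞)
undo the common scale on t: t on [0, 1/2); 2*t on [1/2, 3); t**(-4) on [3, ∞)
linearity at 1/6, 1 turns ℳ[f](s) into 3 summed integrals
on [0, 1/6): add ∫ 6*t**2·t^(s-1) dt
on [1/6, 1): add ∫ 12*t**2·t^(s-1) dt
∫ over [1, ∞) of 2/(81*t**3)·t^(s-1) joins the sum

on [0, 1/6): 6*t**2
on [1/6, 1): 12*t**2
on [1, oo): 2/(81*t**3)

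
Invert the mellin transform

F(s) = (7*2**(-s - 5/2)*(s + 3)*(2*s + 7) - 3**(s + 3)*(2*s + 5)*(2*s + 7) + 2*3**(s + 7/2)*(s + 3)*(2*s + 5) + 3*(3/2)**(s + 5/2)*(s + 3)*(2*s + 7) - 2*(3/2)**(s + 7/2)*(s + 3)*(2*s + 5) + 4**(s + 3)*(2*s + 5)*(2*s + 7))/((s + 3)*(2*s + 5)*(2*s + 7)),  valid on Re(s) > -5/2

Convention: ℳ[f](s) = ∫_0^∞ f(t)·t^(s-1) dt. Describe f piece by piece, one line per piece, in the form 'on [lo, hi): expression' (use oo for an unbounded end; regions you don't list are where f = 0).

on [0, 1/2): 5*t**(5/2)
on [1/2, 3/2): 3*t**(5/2)/2
on [3/2, 3): t**(7/2)
on [3, 4): t**3

along the cuts 1/2, 3/2, 3, ℳ[f](s) splits into 4 integrals
[0, 1/2) adds the kernel integral of 5*t**(5/2)
between 1/2 and 3/2 the integrand is 3*t**(5/2)/2·t^(s-1)
piece [3/2, 3): integrate t**(7/2) against the kernel
segment 3 to 4 holds t**3; add its integral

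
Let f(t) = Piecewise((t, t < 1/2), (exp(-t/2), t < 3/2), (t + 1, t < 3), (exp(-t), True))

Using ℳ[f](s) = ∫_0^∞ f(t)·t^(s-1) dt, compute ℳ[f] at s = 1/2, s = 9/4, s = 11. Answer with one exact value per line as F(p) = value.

f breaks at 1/2, 3/2, 3 into 4 integrals to sum
for t in [0, 1/2): the term is ∫ t·t^(s-1)
piece [1/2, 3/2): integrate exp(-t/2) against the kernel
∫ over [3/2, 3) of (t + 1)·t^(s-1) joins the sum
between 3 and ∞ the integrand is exp(-t)·t^(s-1)

F(1/2) = sqrt(2)*(-3*sqrt(3)/2 - sqrt(pi)*erfc(sqrt(3)/2) + sqrt(2)*sqrt(pi)*erfc(sqrt(3))/2 + 1/6 + sqrt(pi)*erfc(1/2) + 2*sqrt(6))
F(9/4) = -4*2**(1/4)*uppergamma(9/4, 3/4) - 53*2**(3/4)*3**(1/4)/52 + 2**(3/4)/52 + uppergamma(9/4, 3) + 4*2**(1/4)*uppergamma(9/4, 1/4) + 160*3**(1/4)/13
F(11) = -8055338729409*exp(-3/4)/512 + 4080204709/67584 + 72865089*exp(-3) + 4885809916361*exp(-1/4)/512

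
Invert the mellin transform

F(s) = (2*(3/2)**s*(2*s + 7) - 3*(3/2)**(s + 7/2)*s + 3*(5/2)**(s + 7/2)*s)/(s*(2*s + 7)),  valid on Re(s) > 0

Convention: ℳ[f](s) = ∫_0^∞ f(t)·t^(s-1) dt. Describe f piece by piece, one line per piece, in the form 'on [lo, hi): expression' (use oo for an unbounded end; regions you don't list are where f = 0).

decompose at 3/2; ℳ[f](s) sums the 2 pieces' integrals
on [0, 3/2): add ∫ 2·t^(s-1) dt
over [3/2, 5/2), the kernel integral of 3*t**(7/2)/2 enters the sum

on [0, 3/2): 2
on [3/2, 5/2): 3*t**(7/2)/2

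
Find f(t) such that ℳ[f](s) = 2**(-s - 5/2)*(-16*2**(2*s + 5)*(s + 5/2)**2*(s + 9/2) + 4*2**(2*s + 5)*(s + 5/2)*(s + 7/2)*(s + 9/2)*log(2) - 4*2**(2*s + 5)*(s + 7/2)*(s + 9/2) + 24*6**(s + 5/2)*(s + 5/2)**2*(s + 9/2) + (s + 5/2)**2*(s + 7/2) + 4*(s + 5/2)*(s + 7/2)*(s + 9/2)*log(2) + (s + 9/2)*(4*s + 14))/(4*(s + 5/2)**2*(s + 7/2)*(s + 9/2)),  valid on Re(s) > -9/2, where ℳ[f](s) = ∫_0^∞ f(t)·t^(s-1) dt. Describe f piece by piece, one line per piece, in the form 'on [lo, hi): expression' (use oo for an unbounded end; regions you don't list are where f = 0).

strip the shared t-power: t**(5/2) on [0, 1/2); sqrt(t)*log(t) on [1/2, 2); 2*t**(3/2) on [2, 3)
remove the shared t-power first: t**2 on [0, 1/2); log(t) on [1/2, 2); 2*t on [2, 3)
f breaks at 1/2, 2 into 3 integrals to sum
over [0, 1/2), the kernel integral of t**(9/2) enters the sum
segment 1/2 to 2 holds t**(5/2)*log(t); add its integral
[2, 3) adds the kernel integral of 2*t**(7/2)

on [0, 1/2): t**(9/2)
on [1/2, 2): t**(5/2)*log(t)
on [2, 3): 2*t**(7/2)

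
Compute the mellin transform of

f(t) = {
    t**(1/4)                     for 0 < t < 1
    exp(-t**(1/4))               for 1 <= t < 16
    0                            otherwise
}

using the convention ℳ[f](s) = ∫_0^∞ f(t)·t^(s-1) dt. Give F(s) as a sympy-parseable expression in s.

reversing the power substitution: sqrt(t) on [0, 1); exp(-sqrt(t)) on [1, 4)
undo the power substitution: t on [0, 1); exp(-t) on [1, 2)
integrate the 2 segments split at 1, then add the results
∫ t**(1/4)·t^(s-1) over [0, 1)
∫ over [1, 16) of exp(-t**(1/4))·t^(s-1) joins the sum

4*((4*s + 1)*uppergamma(4*s, 1) - (4*s + 1)*uppergamma(4*s, 2) + 1)/(4*s + 1)
  Re(s) > -1/4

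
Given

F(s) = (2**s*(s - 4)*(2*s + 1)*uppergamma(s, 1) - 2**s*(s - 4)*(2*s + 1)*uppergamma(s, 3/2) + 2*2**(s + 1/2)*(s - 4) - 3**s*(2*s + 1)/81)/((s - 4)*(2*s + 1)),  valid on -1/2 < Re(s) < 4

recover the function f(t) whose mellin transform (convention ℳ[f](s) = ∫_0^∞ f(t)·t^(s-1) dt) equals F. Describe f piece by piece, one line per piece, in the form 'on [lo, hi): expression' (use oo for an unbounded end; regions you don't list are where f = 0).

on [0, 2): sqrt(t)
on [2, 3): exp(-t/2)
on [3, oo): t**(-4)

slice at 2, 3, transform all 3 pieces, and sum them
segment [0, 2) carries sqrt(t); integrate it
on [2, 3): add ∫ exp(-t/2)·t^(s-1) dt
on [3, ∞): add ∫ t**(-4)·t^(s-1) dt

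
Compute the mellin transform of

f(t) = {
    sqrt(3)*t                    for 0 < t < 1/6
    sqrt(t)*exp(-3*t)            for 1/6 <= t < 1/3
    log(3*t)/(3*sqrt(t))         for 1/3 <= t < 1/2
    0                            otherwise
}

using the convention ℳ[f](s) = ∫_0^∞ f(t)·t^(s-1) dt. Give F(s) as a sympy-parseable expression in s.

reversing the shared t-power: sqrt(3)*sqrt(t) on [0, 1/6); exp(-3*t) on [1/6, 1/3); log(3*t)/(3*t) on [1/3, 1/2)
invert the common scale on t to get sqrt(2)*sqrt(t) on [0, 1/4); exp(-2*t) on [1/4, 1/2); log(2*t)/(2*t) on [1/2, 3/4)
remove the common scale on t first: sqrt(t) on [0, 1/2); exp(-t) on [1/2, 1); log(t)/t on [1, 3/2)
integrate the 3 segments split at 1/6, 1/3, then add the results
piece [0, 1/6): integrate sqrt(3)*t against the kernel
between 1/6 and 1/3 the integrand is sqrt(t)*exp(-3*t)·t^(s-1)
the [1/3, 1/2) slice contributes ∫ log(3*t)/(3*sqrt(t))·t^(s-1) dt

6**(1/2 - s)*(6*2**(s + 1/2)*(s + 1)*(8*s - (2*s + 1)**2)*uppergamma(s + 1/2, 1/2) - 6*2**(s + 1/2)*(s + 1)*(8*s - (2*s + 1)**2)*uppergamma(s + 1/2, 1) - 24*2**(s + 1/2)*(s + 1) + 3**(s + 1/2)*(s + 1)*(2*s + 1)*(-8*log(3) + 8*log(2)) + 3**(s + 1/2)*(s + 1)*(-16*log(2) + 16*log(3)) + 16*3**(s + 1/2)*(s + 1) + 3*sqrt(2)*(8*s - (2*s + 1)**2))/(36*(s + 1)*(8*s - (2*s + 1)**2))
  Re(s) > -1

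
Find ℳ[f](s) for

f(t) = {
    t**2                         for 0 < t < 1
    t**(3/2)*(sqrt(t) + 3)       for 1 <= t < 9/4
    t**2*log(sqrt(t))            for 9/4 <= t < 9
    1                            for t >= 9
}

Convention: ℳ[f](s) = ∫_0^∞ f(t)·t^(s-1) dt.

2**(-2*s - 3)*(-648*2**(2*s + 3)*s*(s + 3/2)*(4*s + 4*(s + 3/2)**2 + 7) - 324*2**(2*s + 3)*s*(4*s + 4*(s + 3/2)**2 + 7) - 648*3**(2*s + 3)*s*(s + 3/2)**2*(2*s + 4)*log(3) + 648*3**(2*s + 3)*s*(s + 3/2)**2*(2*s + 4)*log(2) - 324*3**(2*s + 3)*s*(s + 3/2)*(2*s + 4)*log(3) + 324*3**(2*s + 3)*s*(s + 3/2)*(2*s + 4)*log(2) + 324*3**(2*s + 3)*s*(s + 3/2)*(2*s + 4) + 972*3**(2*s + 3)*s*(s + 3/2)*(4*s + 4*(s + 3/2)**2 + 7) + 324*3**(2*s + 3)*s*(4*s + 4*(s + 3/2)**2 + 7) + 1296*6**(2*s + 3)*s*(s + 3/2)**2*(2*s + 4)*log(3) - 648*6**(2*s + 3)*s*(s + 3/2)*(2*s + 4) + 648*6**(2*s + 3)*s*(s + 3/2)*(2*s + 4)*log(3) - 4*6**(2*s + 3)*(s + 3/2)*(2*s + 4)*(4*s + 4*(s + 3/2)**2 + 7))/(108*s*(s + 3/2)*(2*s + 4)*(4*s + 4*(s + 3/2)**2 + 7))
  -2 < Re(s) < 0

undo the shared t-power: t on [0, 1); sqrt(t)*(sqrt(t) + 3) on [1, 9/4); t*log(sqrt(t)) on [9/4, 9); …
back out the shared t-power: sqrt(t) on [0, 1); sqrt(t) + 3 on [1, 9/4); sqrt(t)*log(sqrt(t)) on [9/4, 9); …
invert the power substitution to get t on [0, 1); t + 3 on [1, 3/2); t*log(t) on [3/2, 3); …
cuts at 1, 9/4, 9: linearity sums the 4 kernel integrals
over [0, 1), the kernel integral of t**2 enters the sum
the [1, 9/4) slice contributes ∫ t**(3/2)*(sqrt(t) + 3)·t^(s-1) dt
on [9/4, 9): add ∫ t**2*log(sqrt(t))·t^(s-1) dt
segment [9, ∞) carries 1; integrate it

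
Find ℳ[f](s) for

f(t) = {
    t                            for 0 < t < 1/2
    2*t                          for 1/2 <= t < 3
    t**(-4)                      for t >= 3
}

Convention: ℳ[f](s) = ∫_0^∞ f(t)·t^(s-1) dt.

summing 3 kernel integrals split by 1/2, 3 yields ℳ[f](s)
over [0, 1/2), the kernel integral of t enters the sum
on [1/2, 3): add ∫ 2*t·t^(s-1) dt
between 3 and ∞ the integrand is t**(-4)·t^(s-1)

(970*6**s*s - 3890*6**s - 81*s + 324)/(162*2**s*(s**2 - 3*s - 4))
  -1 < Re(s) < 4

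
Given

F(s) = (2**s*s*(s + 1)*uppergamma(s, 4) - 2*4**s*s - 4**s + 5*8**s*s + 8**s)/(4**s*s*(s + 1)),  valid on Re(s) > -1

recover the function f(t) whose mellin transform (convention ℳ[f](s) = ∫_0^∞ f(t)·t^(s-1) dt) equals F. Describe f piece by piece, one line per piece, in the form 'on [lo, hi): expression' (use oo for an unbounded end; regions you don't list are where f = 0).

on [0, 1): t
on [1, 2): 2*t + 1
on [2, oo): exp(-2*t)

summing 3 kernel integrals split by 1, 2 yields ℳ[f](s)
between 0 and 1 the integrand is t·t^(s-1)
on [1, 2) integrate f = (2*t + 1) against the kernel
on [2, ∞): add ∫ exp(-2*t)·t^(s-1) dt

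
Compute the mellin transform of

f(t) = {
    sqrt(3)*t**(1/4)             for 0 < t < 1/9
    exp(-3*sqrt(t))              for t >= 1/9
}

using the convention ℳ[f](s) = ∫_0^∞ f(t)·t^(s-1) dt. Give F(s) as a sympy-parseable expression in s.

back out the power substitution: sqrt(3)*sqrt(t) on [0, 1/3); exp(-3*t) on [1/3, ∞)
the common scale on t comes off first: sqrt(t) on [0, 1); exp(-t) on [1, ∞)
summing 2 kernel integrals split by 1/9 yields ℳ[f](s)
segment [0, 1/9) carries sqrt(3)*t**(1/4); integrate it
on [1/9, ∞): add ∫ exp(-3*sqrt(t))·t^(s-1) dt

(2*(4*s + 1)*uppergamma(2*s, 1) + 4)/(9**s*(4*s + 1))
  Re(s) > -1/4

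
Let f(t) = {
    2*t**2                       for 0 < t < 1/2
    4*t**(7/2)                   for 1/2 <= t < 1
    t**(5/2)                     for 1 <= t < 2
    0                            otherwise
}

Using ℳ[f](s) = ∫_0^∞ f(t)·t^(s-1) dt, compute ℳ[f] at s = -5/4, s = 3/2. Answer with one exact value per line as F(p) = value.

F(-5/4) = -2*2**(3/4)/9 + 44/45 + 44*2**(1/4)/15
F(3/2) = sqrt(2)/28 + 181/40

the 3 pieces separated at 1/2, 1 each add one integral
segment [0, 1/2) carries 2*t**2; integrate it
the [1/2, 1) slice contributes ∫ 4*t**(7/2)·t^(s-1) dt
between 1 and 2 the integrand is t**(5/2)·t^(s-1)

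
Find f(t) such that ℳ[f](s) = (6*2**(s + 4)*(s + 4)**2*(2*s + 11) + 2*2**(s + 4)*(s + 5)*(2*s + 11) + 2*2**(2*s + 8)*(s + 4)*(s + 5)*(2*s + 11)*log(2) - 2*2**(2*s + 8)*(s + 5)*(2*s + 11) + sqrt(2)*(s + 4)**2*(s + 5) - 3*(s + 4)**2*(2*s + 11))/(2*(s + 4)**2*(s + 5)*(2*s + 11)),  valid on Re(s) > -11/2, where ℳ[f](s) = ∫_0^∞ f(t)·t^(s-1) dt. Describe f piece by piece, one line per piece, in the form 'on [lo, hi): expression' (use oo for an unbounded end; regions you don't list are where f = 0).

on [0, 1): sqrt(2)*t**(11/2)/4
on [1, 2): 3*t**5/2
on [2, 4): t**4*log(t/2)

the shared t-power comes off first: sqrt(2)*t**(7/2)/4 on [0, 1); 3*t**3/2 on [1, 2); t**2*log(t/2) on [2, 4)
invert the shared t-power to get sqrt(2)*t**(3/2)/4 on [0, 1); 3*t/2 on [1, 2); log(t/2) on [2, 4)
strip the common scale on t: t**(3/2) on [0, 1/2); 3*t on [1/2, 1); log(t) on [1, 2)
split f at 1, 2: ℳ[f](s) collects 3 kernel integrals
[0, 1) adds the kernel integral of sqrt(2)*t**(11/2)/4
over [1, 2), the kernel integral of 3*t**5/2 enters the sum
segment [2, 4) carries t**4*log(t/2); integrate it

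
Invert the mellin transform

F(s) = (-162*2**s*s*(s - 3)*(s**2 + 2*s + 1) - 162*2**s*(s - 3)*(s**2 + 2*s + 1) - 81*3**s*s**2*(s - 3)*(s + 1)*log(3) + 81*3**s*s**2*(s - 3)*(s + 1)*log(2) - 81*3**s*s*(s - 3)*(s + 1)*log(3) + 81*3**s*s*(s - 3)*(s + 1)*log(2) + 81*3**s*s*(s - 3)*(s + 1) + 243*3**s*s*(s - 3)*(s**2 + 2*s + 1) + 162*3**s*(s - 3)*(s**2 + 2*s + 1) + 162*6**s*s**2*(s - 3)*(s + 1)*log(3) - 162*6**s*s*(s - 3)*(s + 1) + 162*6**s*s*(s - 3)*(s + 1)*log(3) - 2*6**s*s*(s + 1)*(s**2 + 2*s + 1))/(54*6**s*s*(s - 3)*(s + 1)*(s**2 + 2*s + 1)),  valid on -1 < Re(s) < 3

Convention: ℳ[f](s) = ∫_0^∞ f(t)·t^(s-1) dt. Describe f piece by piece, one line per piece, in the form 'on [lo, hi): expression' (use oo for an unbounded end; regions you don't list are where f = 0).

undo the common scale on t: 3*t/2 on [0, 2/3); 3*t/2 + 3 on [2/3, 1); 3*t*log(3*t/2)/2 on [1, 2); …
strip the common scale on t: t on [0, 1); t + 3 on [1, 3/2); t*log(t) on [3/2, 3); …
slice at 1/3, 1/2, 1, transform all 4 pieces, and sum them
the [0, 1/3) slice contributes ∫ 3*t·t^(s-1) dt
segment [1/3, 1/2) carries (3*t + 3); integrate it
∫ over [1/2, 1) of 3*t*log(3*t)·t^(s-1) joins the sum
∫ over [1, ∞) of 1/(27*t**3)·t^(s-1) joins the sum

on [0, 1/3): 3*t
on [1/3, 1/2): 3*t + 3
on [1/2, 1): 3*t*log(3*t)
on [1, oo): 1/(27*t**3)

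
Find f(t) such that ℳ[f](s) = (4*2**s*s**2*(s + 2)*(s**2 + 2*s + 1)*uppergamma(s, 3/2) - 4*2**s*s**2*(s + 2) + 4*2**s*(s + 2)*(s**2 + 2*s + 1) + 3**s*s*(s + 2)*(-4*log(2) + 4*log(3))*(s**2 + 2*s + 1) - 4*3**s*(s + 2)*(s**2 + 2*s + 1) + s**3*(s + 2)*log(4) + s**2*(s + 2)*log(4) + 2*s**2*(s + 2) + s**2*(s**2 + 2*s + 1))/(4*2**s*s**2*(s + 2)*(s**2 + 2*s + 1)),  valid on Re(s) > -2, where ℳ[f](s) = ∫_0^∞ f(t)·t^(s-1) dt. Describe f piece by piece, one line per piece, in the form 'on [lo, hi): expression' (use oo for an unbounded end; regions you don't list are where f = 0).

on [0, 1/2): t**2
on [1/2, 1): t*log(t)
on [1, 3/2): log(t)
on [3/2, oo): exp(-t)

integrate the 4 segments split at 1/2, 1, 3/2, then add the results
segment [0, 1/2) carries t**2; integrate it
∫ over [1/2, 1) of t*log(t)·t^(s-1) joins the sum
on [1, 3/2) integrate f = log(t) against the kernel
segment [3/2, ∞) carries exp(-t); integrate it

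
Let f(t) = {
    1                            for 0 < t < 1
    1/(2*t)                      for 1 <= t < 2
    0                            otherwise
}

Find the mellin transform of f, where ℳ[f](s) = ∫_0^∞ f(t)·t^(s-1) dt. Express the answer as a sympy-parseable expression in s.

strip the shared t-power: t on [0, 1); 1/2 on [1, 2)
cuts at 1: linearity sums the 2 kernel integrals
on [0, 1): add ∫ 1·t^(s-1) dt
for t in [1, 2): the term is ∫ 1/(2*t)·t^(s-1)

(2**s*s + 2*s - 4)/(4*s*(s - 1))
  Re(s) > 0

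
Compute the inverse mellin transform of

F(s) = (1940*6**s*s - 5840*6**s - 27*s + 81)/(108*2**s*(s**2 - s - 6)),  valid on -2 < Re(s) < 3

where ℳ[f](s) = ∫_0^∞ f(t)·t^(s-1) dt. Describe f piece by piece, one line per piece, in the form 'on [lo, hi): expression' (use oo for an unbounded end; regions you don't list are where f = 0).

undo the shared t-power: t on [0, 1/2); 2*t on [1/2, 3); t**(-4) on [3, ∞)
decompose at 1/2, 3; ℳ[f](s) sums the 3 pieces' integrals
segment 0 to 1/2 holds t**2; add its integral
segment 1/2 to 3 holds 2*t**2; add its integral
piece [3, ∞): integrate t**(-3) against the kernel

on [0, 1/2): t**2
on [1/2, 3): 2*t**2
on [3, oo): t**(-3)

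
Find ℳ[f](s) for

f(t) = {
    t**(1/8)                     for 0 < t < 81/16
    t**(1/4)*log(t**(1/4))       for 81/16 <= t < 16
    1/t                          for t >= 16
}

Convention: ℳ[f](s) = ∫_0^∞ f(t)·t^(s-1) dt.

invert the power substitution to get t**(1/4) on [0, 9/4); sqrt(t)*log(sqrt(t)) on [9/4, 4); t**(-2) on [4, ∞)
invert the power substitution to get sqrt(t) on [0, 3/2); t*log(t) on [3/2, 2); t**(-4) on [2, ∞)
slice at 81/16, 16, transform all 3 pieces, and sum them
segment 0 to 81/16 holds t**(1/8); add its integral
∫ over [81/16, 16) of t**(1/4)*log(t**(1/4))·t^(s-1) joins the sum
segment 16 to ∞ holds 1/t; add its integral

(128*2**(8*s)*s*(4*s - 4)*(8*s + 1)*log(2) - 32*2**(8*s)*(4*s - 4)*(8*s + 1) + 32*2**(8*s)*(4*s - 4)*(8*s + 1)*log(2) - 2**(8*s)*(8*s + 1)*(16*s**2 + 8*s + 1) - 96*3**(4*s)*s*(4*s - 4)*(8*s + 1)*log(3) + 96*3**(4*s)*s*(4*s - 4)*(8*s + 1)*log(2) - 24*3**(4*s)*(4*s - 4)*(8*s + 1)*log(3) + 24*3**(4*s)*(4*s - 4)*(8*s + 1)*log(2) + 24*3**(4*s)*(4*s - 4)*(8*s + 1) + 16*3**(4*s)*sqrt(6)*(4*s - 4)*(16*s**2 + 8*s + 1))/(4*2**(4*s)*(4*s - 4)*(8*s + 1)*(16*s**2 + 8*s + 1))
  -1/8 < Re(s) < 1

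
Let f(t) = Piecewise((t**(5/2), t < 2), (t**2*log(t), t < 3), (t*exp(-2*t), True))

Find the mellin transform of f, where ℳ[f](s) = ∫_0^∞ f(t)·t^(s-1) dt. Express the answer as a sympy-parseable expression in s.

(-8*12**s*(s + 1)*(2*s + 5)*log(2) - 8*12**s*(2*s + 5)*log(2) + 8*12**s*(2*s + 5) + 16*12**s*sqrt(2)*(2*s + (s + 1)**2 + 3) + 18*18**s*(s + 1)*(2*s + 5)*log(3) - 18*18**s*(2*s + 5) + 18*18**s*(2*s + 5)*log(3) + 3**s*(2*s + 5)*(2*s + (s + 1)**2 + 3)*uppergamma(s + 1, 6))/(2*6**s*(2*s + 5)*(2*s + (s + 1)**2 + 3))
  Re(s) > -5/2

reversing the shared t-power: t**(7/2) on [0, 2); t**3*log(t) on [2, 3); t**2*exp(-2*t) on [3, ∞)
strip the shared t-power: t**(3/2) on [0, 2); t*log(t) on [2, 3); exp(-2*t) on [3, ∞)
cuts at 2, 3: linearity sums the 3 kernel integrals
[0, 2) adds the kernel integral of t**(5/2)
the [2, 3) slice contributes ∫ t**2*log(t)·t^(s-1) dt
for t in [3, ∞): the term is ∫ t*exp(-2*t)·t^(s-1)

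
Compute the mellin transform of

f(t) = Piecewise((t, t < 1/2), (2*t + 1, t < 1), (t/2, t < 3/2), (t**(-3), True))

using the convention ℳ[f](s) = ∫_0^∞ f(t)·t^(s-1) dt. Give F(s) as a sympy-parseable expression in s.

(270*2**s*s**2 - 702*2**s*s - 324*2**s + 49*3**s*s**2 - 275*3**s*s - 162*s**2 + 378*s + 324)/(108*2**s*s*(s**2 - 2*s - 3))
  -1 < Re(s) < 3

the 4 pieces separated at 1/2, 1, 3/2 each add one integral
on [0, 1/2) integrate f = t against the kernel
[1/2, 1) adds the kernel integral of (2*t + 1)
the [1, 3/2) slice contributes ∫ t/2·t^(s-1) dt
over [3/2, ∞), the kernel integral of t**(-3) enters the sum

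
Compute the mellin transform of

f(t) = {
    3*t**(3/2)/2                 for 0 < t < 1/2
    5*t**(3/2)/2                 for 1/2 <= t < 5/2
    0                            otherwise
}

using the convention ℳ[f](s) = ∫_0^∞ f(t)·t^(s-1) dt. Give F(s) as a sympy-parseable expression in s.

2**(-s - 3/2)*(5**(s + 5/2) - 2)/(2*s + 3)
  Re(s) > -3/2

slice at 1/2, transform all 2 pieces, and sum them
∫ over [0, 1/2) of 3*t**(3/2)/2·t^(s-1) joins the sum
on [1/2, 5/2) integrate f = 5*t**(3/2)/2 against the kernel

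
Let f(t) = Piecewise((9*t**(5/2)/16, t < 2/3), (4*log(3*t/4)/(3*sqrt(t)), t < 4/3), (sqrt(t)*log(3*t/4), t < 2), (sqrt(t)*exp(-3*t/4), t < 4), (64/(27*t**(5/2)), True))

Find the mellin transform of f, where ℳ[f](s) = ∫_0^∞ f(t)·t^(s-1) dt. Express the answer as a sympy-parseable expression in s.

2**(s + 1/2)*3**(-s - 1/2)*(108*2**(s + 1/2)*(-2*s + (s + 1/2)**2)*(s - 5/2)*(s + 1/2)**2*(s + 5/2)*uppergamma(s + 1/2, 3/2) - 108*2**(s + 1/2)*(-2*s + (s + 1/2)**2)*(s - 5/2)*(s + 1/2)**2*(s + 5/2)*uppergamma(s + 1/2, 3) + 108*2**(s + 1/2)*(-2*s + (s + 1/2)**2)*(s - 5/2)*(s + 5/2) - 108*2**(s + 1/2)*(s - 5/2)*(s + 1/2)**2*(s + 5/2) - 108*3**(s + 1/2)*(-2*s + (s + 1/2)**2)*(s - 5/2)*(s + 1/2)*(s + 5/2)*log(2) + 108*3**(s + 1/2)*(-2*s + (s + 1/2)**2)*(s - 5/2)*(s + 1/2)*(s + 5/2)*log(3) - 108*3**(s + 1/2)*(-2*s + (s + 1/2)**2)*(s - 5/2)*(s + 5/2) - 4*6**(s + 1/2)*(-2*s + (s + 1/2)**2)*(s + 1/2)**2*(s + 5/2) + 27*(-2*s + (s + 1/2)**2)*(s - 5/2)*(s + 1/2)**2 + 216*(s - 5/2)*(s + 1/2)**3*(s + 5/2)*log(2) - 216*(s - 5/2)*(s + 1/2)**2*(s + 5/2)*log(2) + 216*(s - 5/2)*(s + 1/2)**2*(s + 5/2))/(108*(-2*s + (s + 1/2)**2)*(s - 5/2)*(s + 1/2)**2*(s + 5/2))
  -5/2 < Re(s) < 5/2

back out the shared t-power: 9*t**2/16 on [0, 2/3); 4*log(3*t/4)/(3*t) on [2/3, 4/3); log(3*t/4) on [4/3, 2); …
invert the common scale on t to get 9*t**2/4 on [0, 1/3); 2*log(3*t/2)/(3*t) on [1/3, 2/3); log(3*t/2) on [2/3, 1); …
peel off the common scale on t: t**2 on [0, 1/2); log(t)/t on [1/2, 1); log(t) on [1, 3/2); …
integrate the 5 segments split at 2/3, 4/3, 2, 4, then add the results
between 0 and 2/3 the integrand is 9*t**(5/2)/16·t^(s-1)
over [2/3, 4/3), the kernel integral of 4*log(3*t/4)/(3*sqrt(t)) enters the sum
for t in [4/3, 2): the term is ∫ sqrt(t)*log(3*t/4)·t^(s-1)
between 2 and 4 the integrand is sqrt(t)*exp(-3*t/4)·t^(s-1)
piece [4, ∞): integrate 64/(27*t**(5/2)) against the kernel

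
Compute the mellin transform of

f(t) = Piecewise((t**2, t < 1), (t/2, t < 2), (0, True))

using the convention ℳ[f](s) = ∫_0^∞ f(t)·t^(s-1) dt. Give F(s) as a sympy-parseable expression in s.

(2**(s + 1)*(s + 2) + s)/(2*(s + 1)*(s + 2))
  Re(s) > -2

invert the shared t-power to get t on [0, 1); 1/2 on [1, 2)
linearity at 1 turns ℳ[f](s) into 2 summed integrals
over [0, 1), the kernel integral of t**2 enters the sum
between 1 and 2 the integrand is t/2·t^(s-1)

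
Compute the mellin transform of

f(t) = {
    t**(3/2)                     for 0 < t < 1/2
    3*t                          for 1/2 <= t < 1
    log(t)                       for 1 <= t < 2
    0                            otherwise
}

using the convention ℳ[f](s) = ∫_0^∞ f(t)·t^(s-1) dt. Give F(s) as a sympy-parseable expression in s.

summing 3 kernel integrals split by 1/2, 1 yields ℳ[f](s)
the [0, 1/2) slice contributes ∫ t**(3/2)·t^(s-1) dt
piece [1/2, 1): integrate 3*t against the kernel
segment 1 to 2 holds log(t); add its integral

(-2*2**(2*s)*(s + 1)*(2*s + 3) + 6*2**s*s**2*(2*s + 3) + 2*2**s*(s + 1)*(2*s + 3) + 4**s*s*(s + 1)*(2*s + 3)*log(4) + sqrt(2)*s**2*(s + 1) - 3*s**2*(2*s + 3))/(2*2**s*s**2*(s + 1)*(2*s + 3))
  Re(s) > -3/2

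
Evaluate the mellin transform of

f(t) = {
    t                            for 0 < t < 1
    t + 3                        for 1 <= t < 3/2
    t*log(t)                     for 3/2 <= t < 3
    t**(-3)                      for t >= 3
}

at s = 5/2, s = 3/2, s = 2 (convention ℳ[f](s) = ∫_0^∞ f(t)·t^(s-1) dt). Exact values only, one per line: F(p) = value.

summing 4 kernel integrals split by 1, 3/2, 3 yields ℳ[f](s)
over [0, 1), the kernel integral of t enters the sum
∫ over [1, 3/2) of (t + 3)·t^(s-1) joins the sum
segment 3/2 to 3 holds t*log(t); add its integral
segment [3, ∞) carries t**(-3); integrate it

F(5/2) = -226*sqrt(3)/147 - 27*sqrt(6)*log(3)/56 - 6/5 + 27*sqrt(6)*log(2)/56 + 3861*sqrt(6)/1960 + 54*sqrt(3)*log(3)/7
F(3/2) = -922*sqrt(3)/675 - 2 + 213*sqrt(6)/100 + log(2**(9*sqrt(6)/20)*3**(-9*sqrt(6)/20 + 18*sqrt(3)/5))
F(2) = 17/24 + 9*log(2)/8 + 63*log(3)/8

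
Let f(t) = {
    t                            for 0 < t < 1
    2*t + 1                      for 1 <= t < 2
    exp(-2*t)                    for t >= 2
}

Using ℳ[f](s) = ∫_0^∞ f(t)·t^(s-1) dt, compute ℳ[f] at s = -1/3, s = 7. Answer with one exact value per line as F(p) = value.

the 3 pieces separated at 1, 2 each add one integral
over [0, 1), the kernel integral of t enters the sum
the [1, 2) slice contributes ∫ (2*t + 1)·t^(s-1) dt
for t in [2, ∞): the term is ∫ exp(-2*t)·t^(s-1)

F(-1/3) = 2**(1/3)*uppergamma(-1/3, 4) + 3/2 + 3*2**(2/3)/2
F(7) = 2185*exp(-4)/8 + 4593/56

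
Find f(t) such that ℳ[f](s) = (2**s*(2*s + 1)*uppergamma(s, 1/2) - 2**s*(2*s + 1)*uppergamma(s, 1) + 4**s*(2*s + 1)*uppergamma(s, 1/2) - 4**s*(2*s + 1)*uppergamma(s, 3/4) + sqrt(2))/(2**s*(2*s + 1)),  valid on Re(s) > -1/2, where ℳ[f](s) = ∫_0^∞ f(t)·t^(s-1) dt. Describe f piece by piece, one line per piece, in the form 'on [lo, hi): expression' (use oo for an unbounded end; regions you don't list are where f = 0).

cuts at 1/2, 1: linearity sums the 3 kernel integrals
for t in [0, 1/2): the term is ∫ sqrt(t)·t^(s-1)
for t in [1/2, 1): the term is ∫ exp(-t)·t^(s-1)
∫ exp(-t/2)·t^(s-1) over [1, 3/2)

on [0, 1/2): sqrt(t)
on [1/2, 1): exp(-t)
on [1, 3/2): exp(-t/2)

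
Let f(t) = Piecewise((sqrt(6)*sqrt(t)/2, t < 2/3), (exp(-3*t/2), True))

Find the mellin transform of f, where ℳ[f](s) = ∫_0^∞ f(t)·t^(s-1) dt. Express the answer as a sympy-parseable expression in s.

undo the common scale on t: sqrt(t) on [0, 1); exp(-t) on [1, ∞)
the 2 pieces separated at 2/3 each add one integral
[0, 2/3) adds the kernel integral of sqrt(6)*sqrt(t)/2
segment [2/3, ∞) carries exp(-3*t/2); integrate it

(2/3)**s*((2*s + 1)*uppergamma(s, 1) + 2)/(2*s + 1)
  Re(s) > -1/2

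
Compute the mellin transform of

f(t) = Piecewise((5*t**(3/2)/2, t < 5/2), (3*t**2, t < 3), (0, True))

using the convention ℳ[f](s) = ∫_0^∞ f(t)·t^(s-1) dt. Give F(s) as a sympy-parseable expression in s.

(3*3**(s + 2)*(2*s + 3) + 5*(5/2)**(s + 3/2)*(s + 2) - 3*(5/2)**(s + 2)*(2*s + 3))/((s + 2)*(2*s + 3))
  Re(s) > -3/2

decompose at 5/2; ℳ[f](s) sums the 2 pieces' integrals
[0, 5/2) adds the kernel integral of 5*t**(3/2)/2
on [5/2, 3): add ∫ 3*t**2·t^(s-1) dt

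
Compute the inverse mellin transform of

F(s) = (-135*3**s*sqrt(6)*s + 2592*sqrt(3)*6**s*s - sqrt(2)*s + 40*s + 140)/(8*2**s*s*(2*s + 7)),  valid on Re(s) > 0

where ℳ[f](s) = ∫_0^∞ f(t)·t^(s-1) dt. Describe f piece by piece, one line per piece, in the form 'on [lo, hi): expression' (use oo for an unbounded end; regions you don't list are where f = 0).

cuts at 1/2, 3/2: linearity sums the 3 kernel integrals
segment [0, 1/2) carries 5/2; integrate it
∫ t**(7/2)·t^(s-1) over [1/2, 3/2)
∫ over [3/2, 3) of 6*t**(7/2)·t^(s-1) joins the sum

on [0, 1/2): 5/2
on [1/2, 3/2): t**(7/2)
on [3/2, 3): 6*t**(7/2)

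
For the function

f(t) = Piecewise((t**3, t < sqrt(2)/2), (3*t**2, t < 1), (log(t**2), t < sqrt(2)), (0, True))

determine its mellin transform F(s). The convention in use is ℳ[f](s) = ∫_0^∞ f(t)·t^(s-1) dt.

(sqrt(2)/2)**s*(12*2**(s/2)*s**2*(s + 3) + 8*2**(s/2)*(s + 2)*(s + 3) + 4*2**s*s*(s + 2)*(s + 3)*log(2) - 8*2**s*(s + 2)*(s + 3) + sqrt(2)*s**2*(s + 2) - 6*s**2*(s + 3))/(4*s**2*(s + 2)*(s + 3))
  Re(s) > -3

reversing the power substitution: t**(3/2) on [0, 1/2); 3*t on [1/2, 1); log(t) on [1, 2)
treat the 3 regions marked off by sqrt(2)/2, 1 separately and sum
∫ over [0, sqrt(2)/2) of t**3·t^(s-1) joins the sum
segment sqrt(2)/2 to 1 holds 3*t**2; add its integral
piece [1, sqrt(2)): integrate log(t**2) against the kernel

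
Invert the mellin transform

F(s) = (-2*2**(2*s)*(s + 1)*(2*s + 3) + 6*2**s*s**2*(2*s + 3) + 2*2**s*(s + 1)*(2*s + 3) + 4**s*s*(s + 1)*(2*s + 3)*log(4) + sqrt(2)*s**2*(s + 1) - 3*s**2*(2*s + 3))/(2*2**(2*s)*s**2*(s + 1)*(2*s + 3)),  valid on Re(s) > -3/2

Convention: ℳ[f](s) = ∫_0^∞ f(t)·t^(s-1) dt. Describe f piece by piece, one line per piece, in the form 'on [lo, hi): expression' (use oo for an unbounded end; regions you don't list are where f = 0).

back out the common scale on t: t**(3/2) on [0, 1/2); 3*t on [1/2, 1); log(t) on [1, 2)
decompose at 1/4, 1/2; ℳ[f](s) sums the 3 pieces' integrals
on [0, 1/4): add ∫ 2*sqrt(2)*t**(3/2)·t^(s-1) dt
on [1/4, 1/2): add ∫ 6*t·t^(s-1) dt
on [1/2, 1): add ∫ log(2*t)·t^(s-1) dt

on [0, 1/4): 2*sqrt(2)*t**(3/2)
on [1/4, 1/2): 6*t
on [1/2, 1): log(2*t)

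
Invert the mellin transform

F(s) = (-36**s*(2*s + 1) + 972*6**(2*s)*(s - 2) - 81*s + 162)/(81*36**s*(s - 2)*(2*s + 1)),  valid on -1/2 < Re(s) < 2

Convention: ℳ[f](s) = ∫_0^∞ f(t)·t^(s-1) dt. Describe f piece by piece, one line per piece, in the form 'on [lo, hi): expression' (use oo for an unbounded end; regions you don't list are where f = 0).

the power substitution comes off first: 3*t on [0, 1/6); 6*t on [1/6, 1); 1/(81*t**4) on [1, ∞)
remove the common scale on t first: t on [0, 1/2); 2*t on [1/2, 3); t**(-4) on [3, ∞)
breakpoints 1/36, 1: one integral from each of the 3 segments
[0, 1/36) adds the kernel integral of 3*sqrt(t)
piece [1/36, 1): integrate 6*sqrt(t) against the kernel
piece [1, ∞): integrate 1/(81*t**2) against the kernel

on [0, 1/36): 3*sqrt(t)
on [1/36, 1): 6*sqrt(t)
on [1, oo): 1/(81*t**2)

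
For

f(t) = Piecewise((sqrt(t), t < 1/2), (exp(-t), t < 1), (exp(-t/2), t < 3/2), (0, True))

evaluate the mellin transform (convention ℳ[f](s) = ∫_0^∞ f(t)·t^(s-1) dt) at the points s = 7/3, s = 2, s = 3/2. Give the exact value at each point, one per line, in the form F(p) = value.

F(7/3) = -4*2**(1/3)*uppergamma(7/3, 3/4) - uppergamma(7/3, 1) + 3*2**(1/6)/68 + uppergamma(7/3, 1/2) + 4*2**(1/3)*uppergamma(7/3, 1/2)
F(2) = -7*exp(-3/4) - 2*exp(-1) + sqrt(2)/20 + 15*exp(-1/2)/2
F(3/2) = -sqrt(6)*exp(-3/4) - sqrt(2)*sqrt(pi)*erfc(sqrt(3)/2) - exp(-1) - sqrt(pi)*erfc(1)/2 + 1/8 + sqrt(pi)*erfc(sqrt(2)/2)/2 + sqrt(2)*exp(-1/2)/2 + sqrt(2)*sqrt(pi)*erfc(sqrt(2)/2) + 2*exp(-1/2)

slice at 1/2, 1, transform all 3 pieces, and sum them
∫ sqrt(t)·t^(s-1) over [0, 1/2)
between 1/2 and 1 the integrand is exp(-t)·t^(s-1)
segment [1, 3/2) carries exp(-t/2); integrate it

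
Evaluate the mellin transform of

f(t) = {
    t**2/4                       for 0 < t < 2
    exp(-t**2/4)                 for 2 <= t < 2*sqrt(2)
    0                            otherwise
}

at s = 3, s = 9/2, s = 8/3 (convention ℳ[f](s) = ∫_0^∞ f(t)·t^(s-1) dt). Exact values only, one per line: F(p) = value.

F(3) = -4*sqrt(2)*exp(-2) - 2*sqrt(pi)*erfc(sqrt(2)) + 2*sqrt(pi)*erfc(1) + 4*exp(-1) + 8/5
F(9/2) = 8*sqrt(2)*(-uppergamma(9/4, 2) + 4/13 + uppergamma(9/4, 1))
F(8/3) = 2*2**(2/3)*(-uppergamma(4/3, 2) + 3/7 + uppergamma(4/3, 1))

invert the common scale on t to get t**2 on [0, 1); exp(-t**2) on [1, sqrt(2))
reversing the power substitution: t on [0, 1); exp(-t) on [1, 2)
linearity at 2 turns ℳ[f](s) into 2 summed integrals
segment [0, 2) carries t**2/4; integrate it
the [2, 2*sqrt(2)) slice contributes ∫ exp(-t**2/4)·t^(s-1) dt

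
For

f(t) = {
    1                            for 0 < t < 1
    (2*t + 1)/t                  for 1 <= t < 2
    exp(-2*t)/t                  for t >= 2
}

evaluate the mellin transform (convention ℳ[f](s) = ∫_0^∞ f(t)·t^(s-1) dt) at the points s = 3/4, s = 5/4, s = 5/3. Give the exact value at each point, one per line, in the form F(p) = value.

F(3/4) = 2**(1/4)*uppergamma(-1/4, 4) + 2*2**(3/4)/3 + 8/3
F(5/4) = -24/5 + 2**(3/4)*uppergamma(1/4, 4)/2 + 36*2**(1/4)/5
F(5/3) = -21/10 + 2**(1/3)*uppergamma(2/3, 4)/2 + 39*2**(2/3)/10

strip the shared t-power: t on [0, 1); 2*t + 1 on [1, 2); exp(-2*t) on [2, ∞)
summing 3 kernel integrals split by 1, 2 yields ℳ[f](s)
between 0 and 1 the integrand is 1·t^(s-1)
segment [1, 2) carries (2*t + 1)/t; integrate it
between 2 and ∞ the integrand is exp(-2*t)/t·t^(s-1)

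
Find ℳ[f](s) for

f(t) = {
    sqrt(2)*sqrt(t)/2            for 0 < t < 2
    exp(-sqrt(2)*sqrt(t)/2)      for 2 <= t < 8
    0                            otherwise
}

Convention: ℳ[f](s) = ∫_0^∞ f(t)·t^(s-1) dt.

2*2**s*((2*s + 1)*uppergamma(2*s, 1) - (2*s + 1)*uppergamma(2*s, 2) + 1)/(2*s + 1)
  Re(s) > -1/2

reversing the common scale on t: sqrt(t) on [0, 1); exp(-sqrt(t)) on [1, 4)
strip the power substitution: t on [0, 1); exp(-t) on [1, 2)
slice at 2, transform all 2 pieces, and sum them
between 0 and 2 the integrand is sqrt(2)*sqrt(t)/2·t^(s-1)
[2, 8) adds the kernel integral of exp(-sqrt(2)*sqrt(t)/2)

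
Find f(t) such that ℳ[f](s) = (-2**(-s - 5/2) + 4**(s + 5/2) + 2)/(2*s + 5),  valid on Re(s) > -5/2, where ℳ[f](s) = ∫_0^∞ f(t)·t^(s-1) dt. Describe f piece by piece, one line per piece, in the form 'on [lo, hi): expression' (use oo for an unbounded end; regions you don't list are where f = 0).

integrate the 3 segments split at 1/2, 1, then add the results
∫ over [0, 1/2) of t**(5/2)·t^(s-1) joins the sum
over [1/2, 1), the kernel integral of 3*t**(5/2)/2 enters the sum
on [1, 4) integrate f = t**(5/2)/2 against the kernel

on [0, 1/2): t**(5/2)
on [1/2, 1): 3*t**(5/2)/2
on [1, 4): t**(5/2)/2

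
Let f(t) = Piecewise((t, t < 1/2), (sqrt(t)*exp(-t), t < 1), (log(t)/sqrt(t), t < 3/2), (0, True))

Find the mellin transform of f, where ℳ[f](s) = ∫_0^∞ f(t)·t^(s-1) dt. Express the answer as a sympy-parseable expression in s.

remove the shared t-power first: sqrt(t) on [0, 1/2); exp(-t) on [1/2, 1); log(t)/t on [1, 3/2)
cuts at 1/2, 1: linearity sums the 3 kernel integrals
segment 0 to 1/2 holds t; add its integral
[1/2, 1) adds the kernel integral of sqrt(t)*exp(-t)
∫ over [1, 3/2) of log(t)/sqrt(t)·t^(s-1) joins the sum

2**(1/2 - s)*(6*2**(s + 1/2)*(s + 1)*(8*s - (2*s + 1)**2)*uppergamma(s + 1/2, 1/2) - 6*2**(s + 1/2)*(s + 1)*(8*s - (2*s + 1)**2)*uppergamma(s + 1/2, 1) - 24*2**(s + 1/2)*(s + 1) + 3**(s + 1/2)*(s + 1)*(2*s + 1)*(-8*log(3) + 8*log(2)) + 3**(s + 1/2)*(s + 1)*(-16*log(2) + 16*log(3)) + 16*3**(s + 1/2)*(s + 1) + 3*sqrt(2)*(8*s - (2*s + 1)**2))/(12*(s + 1)*(8*s - (2*s + 1)**2))
  Re(s) > -1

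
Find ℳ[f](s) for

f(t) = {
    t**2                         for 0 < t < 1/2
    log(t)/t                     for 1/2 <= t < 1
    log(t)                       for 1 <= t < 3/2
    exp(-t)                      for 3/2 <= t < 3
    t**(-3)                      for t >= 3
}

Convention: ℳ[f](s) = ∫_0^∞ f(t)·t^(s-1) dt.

(108*2**s*s**2*(s - 3)*(s + 2)*(s**2 - 2*s + 1)*uppergamma(s, 3/2) - 108*2**s*s**2*(s - 3)*(s + 2)*(s**2 - 2*s + 1)*uppergamma(s, 3) - 108*2**s*s**2*(s - 3)*(s + 2) + 108*2**s*(s - 3)*(s + 2)*(s**2 - 2*s + 1) - 108*3**s*s*(s - 3)*(s + 2)*(s**2 - 2*s + 1)*log(2) + 108*3**s*s*(s - 3)*(s + 2)*(s**2 - 2*s + 1)*log(3) - 108*3**s*(s - 3)*(s + 2)*(s**2 - 2*s + 1) - 4*6**s*s**2*(s + 2)*(s**2 - 2*s + 1) + 216*s**3*(s - 3)*(s + 2)*log(2) - 216*s**2*(s - 3)*(s + 2)*log(2) + 216*s**2*(s - 3)*(s + 2) + 27*s**2*(s - 3)*(s**2 - 2*s + 1))/(108*2**s*s**2*(s - 3)*(s + 2)*(s**2 - 2*s + 1))
  -2 < Re(s) < 3

cuts at 1/2, 1, 3/2, 3: linearity sums the 5 kernel integrals
piece [0, 1/2): integrate t**2 against the kernel
on [1/2, 1): add ∫ log(t)/t·t^(s-1) dt
the [1, 3/2) slice contributes ∫ log(t)·t^(s-1) dt
on [3/2, 3) integrate f = exp(-t) against the kernel
∫ over [3, ∞) of t**(-3)·t^(s-1) joins the sum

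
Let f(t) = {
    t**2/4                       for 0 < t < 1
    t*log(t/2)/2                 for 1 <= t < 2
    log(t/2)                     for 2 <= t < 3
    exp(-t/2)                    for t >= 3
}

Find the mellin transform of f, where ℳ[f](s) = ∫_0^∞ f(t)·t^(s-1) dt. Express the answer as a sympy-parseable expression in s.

invert the common scale on t to get t**2 on [0, 1/2); t*log(t) on [1/2, 1); log(t) on [1, 3/2); …
f breaks at 1, 2, 3 into 4 integrals to sum
segment [0, 1) carries t**2/4; integrate it
on [1, 2) integrate f = t*log(t/2)/2 against the kernel
segment [2, 3) carries log(t/2); integrate it
piece [3, ∞): integrate exp(-t/2) against the kernel

(4*2**s*s**2*(s + 2)*(s**2 + 2*s + 1)*uppergamma(s, 3/2) - 4*2**s*s**2*(s + 2) + 4*2**s*(s + 2)*(s**2 + 2*s + 1) + 3**s*s*(s + 2)*(-4*log(2) + 4*log(3))*(s**2 + 2*s + 1) - 4*3**s*(s + 2)*(s**2 + 2*s + 1) + s**3*(s + 2)*log(4) + s**2*(s + 2)*log(4) + 2*s**2*(s + 2) + s**2*(s**2 + 2*s + 1))/(4*s**2*(s + 2)*(s**2 + 2*s + 1))
  Re(s) > -2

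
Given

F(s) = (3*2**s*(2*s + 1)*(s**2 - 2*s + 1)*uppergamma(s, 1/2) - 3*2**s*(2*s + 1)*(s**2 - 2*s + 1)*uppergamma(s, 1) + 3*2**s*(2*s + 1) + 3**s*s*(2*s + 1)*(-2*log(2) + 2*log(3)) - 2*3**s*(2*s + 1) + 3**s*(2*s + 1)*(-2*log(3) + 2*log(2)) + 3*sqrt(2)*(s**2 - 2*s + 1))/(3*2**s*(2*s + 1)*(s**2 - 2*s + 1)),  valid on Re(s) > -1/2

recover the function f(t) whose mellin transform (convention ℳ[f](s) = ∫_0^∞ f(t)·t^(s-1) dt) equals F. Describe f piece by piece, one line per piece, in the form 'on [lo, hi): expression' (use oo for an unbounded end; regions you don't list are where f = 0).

on [0, 1/2): sqrt(t)
on [1/2, 1): exp(-t)
on [1, 3/2): log(t)/t

the 3 pieces separated at 1/2, 1 each add one integral
∫ over [0, 1/2) of sqrt(t)·t^(s-1) joins the sum
the [1/2, 1) slice contributes ∫ exp(-t)·t^(s-1) dt
[1, 3/2) adds the kernel integral of log(t)/t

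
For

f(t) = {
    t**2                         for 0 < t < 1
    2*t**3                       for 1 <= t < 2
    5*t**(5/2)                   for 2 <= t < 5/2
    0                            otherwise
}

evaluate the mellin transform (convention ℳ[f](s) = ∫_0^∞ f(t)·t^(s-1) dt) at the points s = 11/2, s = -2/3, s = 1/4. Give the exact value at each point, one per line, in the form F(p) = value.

along the cuts 1, 2, ℳ[f](s) splits into 3 integrals
on [0, 1): add ∫ t**2·t^(s-1) dt
piece [1, 2): integrate 2*t**3 against the kernel
the [2, 5/2) slice contributes ∫ 5*t**(5/2)·t^(s-1) dt

F(11/2) = 1024*sqrt(2)/17 + 414435227/522240
F(-2/3) = -60*2**(5/6)/11 - 3/28 + 24*2**(1/3)/7 + 75*2**(1/6)*5**(5/6)/22
F(1/4) = -80*2**(3/4)/11 - 20/117 + 64*2**(1/4)/13 + 125*2**(1/4)*5**(3/4)/22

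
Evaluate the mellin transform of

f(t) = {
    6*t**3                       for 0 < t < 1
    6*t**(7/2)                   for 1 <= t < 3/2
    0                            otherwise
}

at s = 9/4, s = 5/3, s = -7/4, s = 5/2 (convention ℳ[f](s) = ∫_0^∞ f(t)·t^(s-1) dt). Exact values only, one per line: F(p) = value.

integrate the 2 segments split at 1, then add the results
∫ over [0, 1) of 6*t**3·t^(s-1) joins the sum
on [1, 3/2) integrate f = 6*t**(7/2) against the kernel

F(9/4) = 16/161 + 729*2**(1/4)*3**(3/4)/184
F(5/3) = 27/217 + 2187*2**(5/6)*3**(1/6)/496
F(-7/4) = 48/35 + 18*2**(1/4)*3**(3/4)/7
F(5/2) = 8083/704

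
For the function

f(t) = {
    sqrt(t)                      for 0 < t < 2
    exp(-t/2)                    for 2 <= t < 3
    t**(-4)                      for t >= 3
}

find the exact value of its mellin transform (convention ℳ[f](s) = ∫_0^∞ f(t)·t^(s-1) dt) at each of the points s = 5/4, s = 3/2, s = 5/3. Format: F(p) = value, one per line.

F(5/4) = -2*2**(1/4)*uppergamma(5/4, 3/2) + 4*3**(1/4)/297 + 2*2**(1/4)*uppergamma(5/4, 1) + 8*2**(3/4)/7
F(3/2) = -2*sqrt(3)*exp(-3/2) - sqrt(2)*sqrt(pi)*erfc(sqrt(6)/2) + 2*sqrt(3)/135 + sqrt(2)*sqrt(pi)*erfc(1) + 2*sqrt(2)*exp(-1) + 2
F(5/3) = -2*2**(2/3)*uppergamma(5/3, 3/2) + 3**(2/3)/63 + 2*2**(2/3)*uppergamma(5/3, 1) + 24*2**(1/6)/13

integrate the 3 segments split at 2, 3, then add the results
between 0 and 2 the integrand is sqrt(t)·t^(s-1)
on [2, 3): add ∫ exp(-t/2)·t^(s-1) dt
the [3, ∞) slice contributes ∫ t**(-4)·t^(s-1) dt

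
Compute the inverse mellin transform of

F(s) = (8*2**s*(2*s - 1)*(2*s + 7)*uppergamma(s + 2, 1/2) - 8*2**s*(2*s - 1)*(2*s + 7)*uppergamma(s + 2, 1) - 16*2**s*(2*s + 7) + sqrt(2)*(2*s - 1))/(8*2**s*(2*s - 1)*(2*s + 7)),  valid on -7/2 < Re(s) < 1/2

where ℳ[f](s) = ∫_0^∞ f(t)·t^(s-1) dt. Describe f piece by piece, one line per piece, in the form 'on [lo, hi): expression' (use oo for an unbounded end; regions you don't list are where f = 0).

on [0, 1/2): t**(7/2)
on [1/2, 1): t**2*exp(-t)
on [1, oo): 1/sqrt(t)

invert the shared t-power to get t**(3/2) on [0, 1/2); exp(-t) on [1/2, 1); t**(-5/2) on [1, ∞)
integrate the 3 segments split at 1/2, 1, then add the results
∫ t**(7/2)·t^(s-1) over [0, 1/2)
piece [1/2, 1): integrate t**2*exp(-t) against the kernel
between 1 and ∞ the integrand is 1/sqrt(t)·t^(s-1)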